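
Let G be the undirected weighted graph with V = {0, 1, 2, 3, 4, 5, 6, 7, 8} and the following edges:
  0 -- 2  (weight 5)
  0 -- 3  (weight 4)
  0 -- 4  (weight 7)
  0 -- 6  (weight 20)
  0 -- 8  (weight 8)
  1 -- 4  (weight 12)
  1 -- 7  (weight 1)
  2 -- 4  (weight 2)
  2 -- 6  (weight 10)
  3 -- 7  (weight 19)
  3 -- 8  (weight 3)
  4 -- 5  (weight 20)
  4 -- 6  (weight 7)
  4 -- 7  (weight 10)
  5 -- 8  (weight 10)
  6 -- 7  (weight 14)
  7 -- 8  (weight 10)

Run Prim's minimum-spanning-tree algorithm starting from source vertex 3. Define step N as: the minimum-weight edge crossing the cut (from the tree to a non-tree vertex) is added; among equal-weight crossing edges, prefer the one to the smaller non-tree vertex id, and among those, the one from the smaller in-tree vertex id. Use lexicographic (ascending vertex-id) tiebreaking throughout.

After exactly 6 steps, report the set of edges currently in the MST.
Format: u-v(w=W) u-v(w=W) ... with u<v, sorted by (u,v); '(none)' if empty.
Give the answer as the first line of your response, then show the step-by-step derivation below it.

0-2(w=5) 0-3(w=4) 2-4(w=2) 3-8(w=3) 4-6(w=7) 5-8(w=10)

step 1: add edge 3-8 (w=3); MST = {3-8(w=3)}
step 2: add edge 0-3 (w=4); MST = {0-3(w=4) 3-8(w=3)}
step 3: add edge 0-2 (w=5); MST = {0-2(w=5) 0-3(w=4) 3-8(w=3)}
step 4: add edge 2-4 (w=2); MST = {0-2(w=5) 0-3(w=4) 2-4(w=2) 3-8(w=3)}
step 5: add edge 4-6 (w=7); MST = {0-2(w=5) 0-3(w=4) 2-4(w=2) 3-8(w=3) 4-6(w=7)}
step 6: add edge 5-8 (w=10); MST = {0-2(w=5) 0-3(w=4) 2-4(w=2) 3-8(w=3) 4-6(w=7) 5-8(w=10)}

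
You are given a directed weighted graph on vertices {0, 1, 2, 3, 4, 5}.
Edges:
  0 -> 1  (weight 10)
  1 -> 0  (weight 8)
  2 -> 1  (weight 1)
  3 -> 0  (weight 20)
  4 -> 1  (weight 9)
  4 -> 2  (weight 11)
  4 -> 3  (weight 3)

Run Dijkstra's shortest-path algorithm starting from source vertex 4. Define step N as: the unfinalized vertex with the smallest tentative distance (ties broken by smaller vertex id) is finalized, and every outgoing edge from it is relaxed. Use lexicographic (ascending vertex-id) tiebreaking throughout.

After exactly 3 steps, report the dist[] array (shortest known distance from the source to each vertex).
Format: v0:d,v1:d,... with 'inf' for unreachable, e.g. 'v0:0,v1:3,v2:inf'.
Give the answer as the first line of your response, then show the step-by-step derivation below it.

v0:17,v1:9,v2:11,v3:3,v4:0,v5:inf

step 1: dist = v0:inf,v1:9,v2:11,v3:3,v4:0,v5:inf
step 2: dist = v0:23,v1:9,v2:11,v3:3,v4:0,v5:inf
step 3: dist = v0:17,v1:9,v2:11,v3:3,v4:0,v5:inf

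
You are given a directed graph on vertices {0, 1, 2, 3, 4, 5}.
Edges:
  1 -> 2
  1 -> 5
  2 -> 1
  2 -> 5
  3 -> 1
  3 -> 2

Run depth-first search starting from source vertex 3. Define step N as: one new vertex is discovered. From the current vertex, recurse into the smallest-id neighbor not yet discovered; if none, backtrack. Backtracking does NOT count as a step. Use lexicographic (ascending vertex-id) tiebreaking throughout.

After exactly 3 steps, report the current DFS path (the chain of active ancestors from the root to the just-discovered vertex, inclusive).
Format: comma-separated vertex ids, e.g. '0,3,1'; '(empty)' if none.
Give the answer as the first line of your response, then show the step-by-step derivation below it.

3,1,2

step 1: discover 3; path=3; order=3
step 2: discover 1; path=3>1; order=3,1
step 3: discover 2; path=3>1>2; order=3,1,2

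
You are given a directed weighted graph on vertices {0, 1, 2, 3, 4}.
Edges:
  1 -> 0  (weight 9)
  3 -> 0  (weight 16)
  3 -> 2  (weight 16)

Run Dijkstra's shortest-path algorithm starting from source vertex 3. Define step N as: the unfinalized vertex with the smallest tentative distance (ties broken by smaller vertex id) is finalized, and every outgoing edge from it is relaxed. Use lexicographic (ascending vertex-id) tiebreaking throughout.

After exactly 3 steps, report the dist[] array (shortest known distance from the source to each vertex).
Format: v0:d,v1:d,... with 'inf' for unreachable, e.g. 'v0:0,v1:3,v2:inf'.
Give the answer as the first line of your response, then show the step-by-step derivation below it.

v0:16,v1:inf,v2:16,v3:0,v4:inf

step 1: dist = v0:16,v1:inf,v2:16,v3:0,v4:inf
step 2: dist = v0:16,v1:inf,v2:16,v3:0,v4:inf
step 3: dist = v0:16,v1:inf,v2:16,v3:0,v4:inf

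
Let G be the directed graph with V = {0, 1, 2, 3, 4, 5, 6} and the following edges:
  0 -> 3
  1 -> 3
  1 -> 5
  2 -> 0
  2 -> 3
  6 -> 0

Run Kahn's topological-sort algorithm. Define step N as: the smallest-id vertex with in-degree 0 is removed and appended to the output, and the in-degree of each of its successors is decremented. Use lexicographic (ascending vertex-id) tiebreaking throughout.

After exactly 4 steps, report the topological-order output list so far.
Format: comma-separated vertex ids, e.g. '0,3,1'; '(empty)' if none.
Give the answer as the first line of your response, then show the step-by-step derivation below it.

1,2,4,5

step 1: output 1; order=[1]; indeg=(2,0,0,2,0,0,0)
step 2: output 2; order=[1,2]; indeg=(1,0,0,1,0,0,0)
step 3: output 4; order=[1,2,4]; indeg=(1,0,0,1,0,0,0)
step 4: output 5; order=[1,2,4,5]; indeg=(1,0,0,1,0,0,0)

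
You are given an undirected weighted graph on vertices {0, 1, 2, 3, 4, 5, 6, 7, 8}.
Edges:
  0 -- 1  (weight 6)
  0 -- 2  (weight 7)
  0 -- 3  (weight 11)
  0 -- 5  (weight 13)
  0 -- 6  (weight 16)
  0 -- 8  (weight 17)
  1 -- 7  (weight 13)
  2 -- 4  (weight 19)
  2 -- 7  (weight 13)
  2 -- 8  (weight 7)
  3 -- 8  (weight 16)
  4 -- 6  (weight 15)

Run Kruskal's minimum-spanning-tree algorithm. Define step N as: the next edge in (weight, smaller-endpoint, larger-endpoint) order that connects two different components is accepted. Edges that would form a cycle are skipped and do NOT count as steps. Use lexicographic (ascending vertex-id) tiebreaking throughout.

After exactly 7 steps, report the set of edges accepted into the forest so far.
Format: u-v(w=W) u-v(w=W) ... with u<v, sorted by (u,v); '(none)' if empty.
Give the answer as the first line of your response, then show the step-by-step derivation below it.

0-1(w=6) 0-2(w=7) 0-3(w=11) 0-5(w=13) 1-7(w=13) 2-8(w=7) 4-6(w=15)

step 1: add edge 0-1 (w=6); MST = {0-1(w=6)}
step 2: add edge 0-2 (w=7); MST = {0-1(w=6) 0-2(w=7)}
step 3: add edge 2-8 (w=7); MST = {0-1(w=6) 0-2(w=7) 2-8(w=7)}
step 4: add edge 0-3 (w=11); MST = {0-1(w=6) 0-2(w=7) 0-3(w=11) 2-8(w=7)}
step 5: add edge 0-5 (w=13); MST = {0-1(w=6) 0-2(w=7) 0-3(w=11) 0-5(w=13) 2-8(w=7)}
step 6: add edge 1-7 (w=13); MST = {0-1(w=6) 0-2(w=7) 0-3(w=11) 0-5(w=13) 1-7(w=13) 2-8(w=7)}
step 7: add edge 4-6 (w=15); MST = {0-1(w=6) 0-2(w=7) 0-3(w=11) 0-5(w=13) 1-7(w=13) 2-8(w=7) 4-6(w=15)}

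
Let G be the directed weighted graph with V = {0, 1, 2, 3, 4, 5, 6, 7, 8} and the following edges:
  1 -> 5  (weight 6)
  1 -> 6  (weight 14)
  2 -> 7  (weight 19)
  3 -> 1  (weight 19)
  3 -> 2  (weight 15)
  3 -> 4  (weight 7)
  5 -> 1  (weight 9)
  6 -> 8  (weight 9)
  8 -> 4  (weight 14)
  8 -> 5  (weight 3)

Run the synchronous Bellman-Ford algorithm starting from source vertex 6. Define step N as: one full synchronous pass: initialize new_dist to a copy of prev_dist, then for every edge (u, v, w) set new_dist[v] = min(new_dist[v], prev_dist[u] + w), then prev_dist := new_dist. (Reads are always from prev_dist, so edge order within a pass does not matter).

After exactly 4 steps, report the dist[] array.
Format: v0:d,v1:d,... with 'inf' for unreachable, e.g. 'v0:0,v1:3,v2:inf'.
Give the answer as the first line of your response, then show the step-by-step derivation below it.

v0:inf,v1:21,v2:inf,v3:inf,v4:23,v5:12,v6:0,v7:inf,v8:9

step 1: dist = v0:inf,v1:inf,v2:inf,v3:inf,v4:inf,v5:inf,v6:0,v7:inf,v8:9
step 2: dist = v0:inf,v1:inf,v2:inf,v3:inf,v4:23,v5:12,v6:0,v7:inf,v8:9
step 3: dist = v0:inf,v1:21,v2:inf,v3:inf,v4:23,v5:12,v6:0,v7:inf,v8:9
step 4: dist = v0:inf,v1:21,v2:inf,v3:inf,v4:23,v5:12,v6:0,v7:inf,v8:9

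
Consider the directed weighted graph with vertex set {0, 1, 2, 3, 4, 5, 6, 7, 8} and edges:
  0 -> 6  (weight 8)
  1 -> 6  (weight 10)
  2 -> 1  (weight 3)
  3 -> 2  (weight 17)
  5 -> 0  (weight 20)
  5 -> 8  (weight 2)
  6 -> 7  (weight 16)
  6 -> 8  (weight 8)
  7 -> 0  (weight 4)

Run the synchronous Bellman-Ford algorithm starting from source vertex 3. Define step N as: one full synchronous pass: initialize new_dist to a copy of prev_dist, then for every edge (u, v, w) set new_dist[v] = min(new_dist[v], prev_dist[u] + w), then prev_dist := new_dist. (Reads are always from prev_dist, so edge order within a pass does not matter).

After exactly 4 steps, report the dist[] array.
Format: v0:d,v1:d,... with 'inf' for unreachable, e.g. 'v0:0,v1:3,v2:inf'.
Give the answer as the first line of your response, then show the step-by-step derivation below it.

v0:inf,v1:20,v2:17,v3:0,v4:inf,v5:inf,v6:30,v7:46,v8:38

step 1: dist = v0:inf,v1:inf,v2:17,v3:0,v4:inf,v5:inf,v6:inf,v7:inf,v8:inf
step 2: dist = v0:inf,v1:20,v2:17,v3:0,v4:inf,v5:inf,v6:inf,v7:inf,v8:inf
step 3: dist = v0:inf,v1:20,v2:17,v3:0,v4:inf,v5:inf,v6:30,v7:inf,v8:inf
step 4: dist = v0:inf,v1:20,v2:17,v3:0,v4:inf,v5:inf,v6:30,v7:46,v8:38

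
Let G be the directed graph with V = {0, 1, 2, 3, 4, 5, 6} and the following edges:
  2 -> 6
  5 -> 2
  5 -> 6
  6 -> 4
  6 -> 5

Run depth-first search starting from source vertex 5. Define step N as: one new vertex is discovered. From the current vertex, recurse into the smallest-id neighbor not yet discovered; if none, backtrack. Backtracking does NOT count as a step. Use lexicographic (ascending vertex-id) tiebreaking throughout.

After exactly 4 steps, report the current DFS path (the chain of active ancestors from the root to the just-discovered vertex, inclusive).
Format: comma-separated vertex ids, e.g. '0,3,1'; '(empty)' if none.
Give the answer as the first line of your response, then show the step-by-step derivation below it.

5,2,6,4

step 1: discover 5; path=5; order=5
step 2: discover 2; path=5>2; order=5,2
step 3: discover 6; path=5>2>6; order=5,2,6
step 4: discover 4; path=5>2>6>4; order=5,2,6,4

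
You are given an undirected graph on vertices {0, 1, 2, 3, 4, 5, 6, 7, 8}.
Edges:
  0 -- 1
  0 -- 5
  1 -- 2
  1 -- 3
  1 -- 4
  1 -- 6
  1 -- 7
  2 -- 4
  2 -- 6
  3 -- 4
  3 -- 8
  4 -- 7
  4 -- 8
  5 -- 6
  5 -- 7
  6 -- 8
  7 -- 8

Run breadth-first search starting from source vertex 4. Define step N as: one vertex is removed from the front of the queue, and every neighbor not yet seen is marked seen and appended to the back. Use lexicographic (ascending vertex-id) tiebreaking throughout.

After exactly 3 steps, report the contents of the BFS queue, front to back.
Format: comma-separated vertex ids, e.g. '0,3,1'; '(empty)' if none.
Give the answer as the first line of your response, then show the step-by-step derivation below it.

3,7,8,0,6

step 1: dequeue 4; queue=[1,2,3,7,8]; order=4
step 2: dequeue 1; queue=[2,3,7,8,0,6]; order=4,1
step 3: dequeue 2; queue=[3,7,8,0,6]; order=4,1,2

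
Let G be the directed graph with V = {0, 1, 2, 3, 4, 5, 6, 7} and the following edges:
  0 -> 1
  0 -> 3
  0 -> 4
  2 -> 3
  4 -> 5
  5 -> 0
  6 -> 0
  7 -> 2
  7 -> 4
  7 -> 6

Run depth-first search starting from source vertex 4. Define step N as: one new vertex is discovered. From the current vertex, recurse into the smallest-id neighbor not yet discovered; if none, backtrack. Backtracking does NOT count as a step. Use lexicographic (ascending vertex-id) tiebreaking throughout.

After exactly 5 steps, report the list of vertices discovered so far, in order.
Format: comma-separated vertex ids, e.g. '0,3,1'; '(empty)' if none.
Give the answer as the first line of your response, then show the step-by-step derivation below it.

4,5,0,1,3

step 1: discover 4; path=4; order=4
step 2: discover 5; path=4>5; order=4,5
step 3: discover 0; path=4>5>0; order=4,5,0
step 4: discover 1; path=4>5>0>1; order=4,5,0,1
step 5: discover 3; path=4>5>0>3; order=4,5,0,1,3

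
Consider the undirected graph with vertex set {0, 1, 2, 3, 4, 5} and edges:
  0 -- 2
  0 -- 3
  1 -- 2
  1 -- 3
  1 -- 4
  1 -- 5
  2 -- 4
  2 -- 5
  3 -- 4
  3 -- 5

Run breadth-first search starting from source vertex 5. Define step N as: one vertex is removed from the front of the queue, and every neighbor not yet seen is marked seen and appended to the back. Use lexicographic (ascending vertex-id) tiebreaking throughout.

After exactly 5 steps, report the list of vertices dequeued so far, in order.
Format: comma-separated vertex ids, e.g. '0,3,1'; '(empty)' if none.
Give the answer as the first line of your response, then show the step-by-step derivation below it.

5,1,2,3,4

step 1: dequeue 5; queue=[1,2,3]; order=5
step 2: dequeue 1; queue=[2,3,4]; order=5,1
step 3: dequeue 2; queue=[3,4,0]; order=5,1,2
step 4: dequeue 3; queue=[4,0]; order=5,1,2,3
step 5: dequeue 4; queue=[0]; order=5,1,2,3,4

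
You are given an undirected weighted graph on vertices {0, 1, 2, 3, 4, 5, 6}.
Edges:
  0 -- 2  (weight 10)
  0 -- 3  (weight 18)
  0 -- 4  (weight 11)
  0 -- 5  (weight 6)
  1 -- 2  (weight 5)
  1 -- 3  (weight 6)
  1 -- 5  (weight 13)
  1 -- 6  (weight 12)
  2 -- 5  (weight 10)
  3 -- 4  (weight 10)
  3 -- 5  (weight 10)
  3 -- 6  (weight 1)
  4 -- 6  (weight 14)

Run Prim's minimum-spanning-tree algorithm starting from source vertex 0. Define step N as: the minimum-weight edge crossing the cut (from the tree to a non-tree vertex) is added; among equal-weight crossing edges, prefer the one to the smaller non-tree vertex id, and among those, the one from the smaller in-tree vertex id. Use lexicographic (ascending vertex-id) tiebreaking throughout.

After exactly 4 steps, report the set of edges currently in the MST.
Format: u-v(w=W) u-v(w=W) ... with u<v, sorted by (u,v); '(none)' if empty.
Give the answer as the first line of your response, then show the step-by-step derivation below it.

0-2(w=10) 0-5(w=6) 1-2(w=5) 1-3(w=6)

step 1: add edge 0-5 (w=6); MST = {0-5(w=6)}
step 2: add edge 0-2 (w=10); MST = {0-2(w=10) 0-5(w=6)}
step 3: add edge 1-2 (w=5); MST = {0-2(w=10) 0-5(w=6) 1-2(w=5)}
step 4: add edge 1-3 (w=6); MST = {0-2(w=10) 0-5(w=6) 1-2(w=5) 1-3(w=6)}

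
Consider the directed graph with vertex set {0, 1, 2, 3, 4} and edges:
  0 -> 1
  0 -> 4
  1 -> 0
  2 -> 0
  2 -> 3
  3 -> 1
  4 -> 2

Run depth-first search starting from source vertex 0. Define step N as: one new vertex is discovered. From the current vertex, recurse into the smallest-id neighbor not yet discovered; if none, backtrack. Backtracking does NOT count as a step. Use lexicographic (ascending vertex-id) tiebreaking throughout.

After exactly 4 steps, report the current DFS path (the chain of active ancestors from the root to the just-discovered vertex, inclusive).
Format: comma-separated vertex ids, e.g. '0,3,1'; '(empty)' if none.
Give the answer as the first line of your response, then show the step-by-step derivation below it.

0,4,2

step 1: discover 0; path=0; order=0
step 2: discover 1; path=0>1; order=0,1
step 3: discover 4; path=0>4; order=0,1,4
step 4: discover 2; path=0>4>2; order=0,1,4,2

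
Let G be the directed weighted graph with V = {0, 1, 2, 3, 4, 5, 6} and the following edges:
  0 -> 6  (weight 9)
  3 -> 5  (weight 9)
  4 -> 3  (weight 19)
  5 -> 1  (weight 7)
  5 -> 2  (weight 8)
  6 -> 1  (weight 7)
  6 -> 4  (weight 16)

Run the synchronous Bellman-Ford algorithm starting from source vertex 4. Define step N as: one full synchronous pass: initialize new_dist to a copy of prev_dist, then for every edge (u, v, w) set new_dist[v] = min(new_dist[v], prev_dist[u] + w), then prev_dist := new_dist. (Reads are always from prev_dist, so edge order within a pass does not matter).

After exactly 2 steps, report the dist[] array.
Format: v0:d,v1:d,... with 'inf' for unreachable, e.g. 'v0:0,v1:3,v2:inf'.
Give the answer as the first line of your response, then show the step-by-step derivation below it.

v0:inf,v1:inf,v2:inf,v3:19,v4:0,v5:28,v6:inf

step 1: dist = v0:inf,v1:inf,v2:inf,v3:19,v4:0,v5:inf,v6:inf
step 2: dist = v0:inf,v1:inf,v2:inf,v3:19,v4:0,v5:28,v6:inf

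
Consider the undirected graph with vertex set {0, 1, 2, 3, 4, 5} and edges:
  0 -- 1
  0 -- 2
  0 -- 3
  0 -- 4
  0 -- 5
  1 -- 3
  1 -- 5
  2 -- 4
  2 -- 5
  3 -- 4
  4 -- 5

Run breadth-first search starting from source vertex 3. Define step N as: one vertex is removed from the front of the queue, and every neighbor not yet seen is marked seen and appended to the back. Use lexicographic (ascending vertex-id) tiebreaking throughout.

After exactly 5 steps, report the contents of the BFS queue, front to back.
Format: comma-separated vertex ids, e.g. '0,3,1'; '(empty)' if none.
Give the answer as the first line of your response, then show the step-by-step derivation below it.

5

step 1: dequeue 3; queue=[0,1,4]; order=3
step 2: dequeue 0; queue=[1,4,2,5]; order=3,0
step 3: dequeue 1; queue=[4,2,5]; order=3,0,1
step 4: dequeue 4; queue=[2,5]; order=3,0,1,4
step 5: dequeue 2; queue=[5]; order=3,0,1,4,2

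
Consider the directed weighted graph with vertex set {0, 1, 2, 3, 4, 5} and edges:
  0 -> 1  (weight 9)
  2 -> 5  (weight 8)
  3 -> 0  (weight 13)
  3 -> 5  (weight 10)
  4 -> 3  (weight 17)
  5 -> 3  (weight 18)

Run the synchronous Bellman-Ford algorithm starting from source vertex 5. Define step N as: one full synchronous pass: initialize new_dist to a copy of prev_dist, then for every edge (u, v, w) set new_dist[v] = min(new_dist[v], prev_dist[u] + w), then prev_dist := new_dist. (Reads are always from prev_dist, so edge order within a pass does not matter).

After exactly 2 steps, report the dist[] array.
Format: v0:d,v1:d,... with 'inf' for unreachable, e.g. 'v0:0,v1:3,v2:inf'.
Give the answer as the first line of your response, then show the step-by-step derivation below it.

v0:31,v1:inf,v2:inf,v3:18,v4:inf,v5:0

step 1: dist = v0:inf,v1:inf,v2:inf,v3:18,v4:inf,v5:0
step 2: dist = v0:31,v1:inf,v2:inf,v3:18,v4:inf,v5:0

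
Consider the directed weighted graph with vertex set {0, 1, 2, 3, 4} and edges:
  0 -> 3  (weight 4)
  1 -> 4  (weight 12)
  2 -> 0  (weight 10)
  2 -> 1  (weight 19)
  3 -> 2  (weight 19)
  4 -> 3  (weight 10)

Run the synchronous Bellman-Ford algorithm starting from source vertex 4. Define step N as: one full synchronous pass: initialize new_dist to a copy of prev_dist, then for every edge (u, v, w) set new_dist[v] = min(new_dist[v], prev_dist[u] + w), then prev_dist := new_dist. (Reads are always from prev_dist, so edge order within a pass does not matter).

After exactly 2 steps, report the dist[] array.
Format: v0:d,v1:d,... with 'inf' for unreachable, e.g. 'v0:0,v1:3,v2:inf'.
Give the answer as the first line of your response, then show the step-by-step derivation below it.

v0:inf,v1:inf,v2:29,v3:10,v4:0

step 1: dist = v0:inf,v1:inf,v2:inf,v3:10,v4:0
step 2: dist = v0:inf,v1:inf,v2:29,v3:10,v4:0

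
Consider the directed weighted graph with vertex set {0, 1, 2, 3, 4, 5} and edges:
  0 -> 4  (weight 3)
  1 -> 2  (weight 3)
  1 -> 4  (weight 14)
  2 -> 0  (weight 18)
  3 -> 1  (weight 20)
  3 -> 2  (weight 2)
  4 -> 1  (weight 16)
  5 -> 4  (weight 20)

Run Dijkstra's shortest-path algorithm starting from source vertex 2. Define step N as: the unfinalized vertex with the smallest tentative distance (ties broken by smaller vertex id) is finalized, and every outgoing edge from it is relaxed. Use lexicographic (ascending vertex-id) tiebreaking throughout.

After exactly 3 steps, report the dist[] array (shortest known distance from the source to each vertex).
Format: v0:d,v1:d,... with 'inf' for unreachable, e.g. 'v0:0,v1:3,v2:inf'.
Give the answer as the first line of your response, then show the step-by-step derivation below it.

v0:18,v1:37,v2:0,v3:inf,v4:21,v5:inf

step 1: dist = v0:18,v1:inf,v2:0,v3:inf,v4:inf,v5:inf
step 2: dist = v0:18,v1:inf,v2:0,v3:inf,v4:21,v5:inf
step 3: dist = v0:18,v1:37,v2:0,v3:inf,v4:21,v5:inf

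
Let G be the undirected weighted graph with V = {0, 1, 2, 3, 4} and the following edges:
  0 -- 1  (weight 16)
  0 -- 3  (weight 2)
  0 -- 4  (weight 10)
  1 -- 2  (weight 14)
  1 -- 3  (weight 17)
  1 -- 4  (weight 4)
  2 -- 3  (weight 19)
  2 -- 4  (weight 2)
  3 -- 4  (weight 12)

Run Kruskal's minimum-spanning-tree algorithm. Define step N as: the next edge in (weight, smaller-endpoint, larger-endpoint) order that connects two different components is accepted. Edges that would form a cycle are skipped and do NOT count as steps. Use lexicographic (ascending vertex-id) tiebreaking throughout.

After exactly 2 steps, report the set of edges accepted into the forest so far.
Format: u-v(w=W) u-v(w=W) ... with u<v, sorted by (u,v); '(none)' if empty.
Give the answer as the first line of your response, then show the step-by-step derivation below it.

0-3(w=2) 2-4(w=2)

step 1: add edge 0-3 (w=2); MST = {0-3(w=2)}
step 2: add edge 2-4 (w=2); MST = {0-3(w=2) 2-4(w=2)}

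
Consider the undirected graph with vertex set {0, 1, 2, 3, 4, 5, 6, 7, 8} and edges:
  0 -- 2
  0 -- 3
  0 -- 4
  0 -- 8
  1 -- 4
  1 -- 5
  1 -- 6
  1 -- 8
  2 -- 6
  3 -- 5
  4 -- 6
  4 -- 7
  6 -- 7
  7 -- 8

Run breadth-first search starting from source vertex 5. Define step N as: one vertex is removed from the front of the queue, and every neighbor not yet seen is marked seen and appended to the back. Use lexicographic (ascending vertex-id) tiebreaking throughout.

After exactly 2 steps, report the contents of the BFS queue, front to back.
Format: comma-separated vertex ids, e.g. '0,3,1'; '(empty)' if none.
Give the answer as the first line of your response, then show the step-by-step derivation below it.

3,4,6,8

step 1: dequeue 5; queue=[1,3]; order=5
step 2: dequeue 1; queue=[3,4,6,8]; order=5,1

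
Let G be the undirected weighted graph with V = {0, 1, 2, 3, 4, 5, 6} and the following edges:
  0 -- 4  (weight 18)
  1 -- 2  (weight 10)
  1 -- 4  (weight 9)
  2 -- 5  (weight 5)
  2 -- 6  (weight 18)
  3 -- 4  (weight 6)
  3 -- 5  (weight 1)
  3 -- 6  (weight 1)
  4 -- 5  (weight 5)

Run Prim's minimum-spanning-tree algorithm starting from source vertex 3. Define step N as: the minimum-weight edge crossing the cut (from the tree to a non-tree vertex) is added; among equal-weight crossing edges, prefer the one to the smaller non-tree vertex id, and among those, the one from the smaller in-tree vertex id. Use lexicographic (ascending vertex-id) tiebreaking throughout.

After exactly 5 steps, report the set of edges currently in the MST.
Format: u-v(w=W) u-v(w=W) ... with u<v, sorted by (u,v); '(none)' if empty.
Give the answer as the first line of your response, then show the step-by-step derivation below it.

1-4(w=9) 2-5(w=5) 3-5(w=1) 3-6(w=1) 4-5(w=5)

step 1: add edge 3-5 (w=1); MST = {3-5(w=1)}
step 2: add edge 3-6 (w=1); MST = {3-5(w=1) 3-6(w=1)}
step 3: add edge 2-5 (w=5); MST = {2-5(w=5) 3-5(w=1) 3-6(w=1)}
step 4: add edge 4-5 (w=5); MST = {2-5(w=5) 3-5(w=1) 3-6(w=1) 4-5(w=5)}
step 5: add edge 1-4 (w=9); MST = {1-4(w=9) 2-5(w=5) 3-5(w=1) 3-6(w=1) 4-5(w=5)}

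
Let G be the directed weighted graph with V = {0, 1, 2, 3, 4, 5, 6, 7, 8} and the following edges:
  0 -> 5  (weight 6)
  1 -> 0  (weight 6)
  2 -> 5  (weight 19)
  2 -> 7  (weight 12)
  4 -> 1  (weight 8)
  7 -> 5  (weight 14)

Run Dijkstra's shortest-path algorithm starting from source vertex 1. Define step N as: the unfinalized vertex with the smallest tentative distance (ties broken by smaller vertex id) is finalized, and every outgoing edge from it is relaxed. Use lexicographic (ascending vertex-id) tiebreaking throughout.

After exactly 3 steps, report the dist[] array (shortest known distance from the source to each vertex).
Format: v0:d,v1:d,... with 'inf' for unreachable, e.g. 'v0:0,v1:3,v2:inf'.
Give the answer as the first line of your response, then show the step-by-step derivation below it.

v0:6,v1:0,v2:inf,v3:inf,v4:inf,v5:12,v6:inf,v7:inf,v8:inf

step 1: dist = v0:6,v1:0,v2:inf,v3:inf,v4:inf,v5:inf,v6:inf,v7:inf,v8:inf
step 2: dist = v0:6,v1:0,v2:inf,v3:inf,v4:inf,v5:12,v6:inf,v7:inf,v8:inf
step 3: dist = v0:6,v1:0,v2:inf,v3:inf,v4:inf,v5:12,v6:inf,v7:inf,v8:inf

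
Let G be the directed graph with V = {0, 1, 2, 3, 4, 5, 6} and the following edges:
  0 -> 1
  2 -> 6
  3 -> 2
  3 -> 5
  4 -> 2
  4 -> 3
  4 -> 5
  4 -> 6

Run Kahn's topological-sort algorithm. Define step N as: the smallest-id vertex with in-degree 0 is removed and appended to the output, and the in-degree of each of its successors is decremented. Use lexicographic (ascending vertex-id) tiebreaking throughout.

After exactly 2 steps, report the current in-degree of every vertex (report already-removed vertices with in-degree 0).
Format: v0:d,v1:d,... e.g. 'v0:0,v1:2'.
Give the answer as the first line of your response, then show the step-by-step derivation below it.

v0:0,v1:0,v2:2,v3:1,v4:0,v5:2,v6:2

step 1: output 0; order=[0]; indeg=(0,0,2,1,0,2,2)
step 2: output 1; order=[0,1]; indeg=(0,0,2,1,0,2,2)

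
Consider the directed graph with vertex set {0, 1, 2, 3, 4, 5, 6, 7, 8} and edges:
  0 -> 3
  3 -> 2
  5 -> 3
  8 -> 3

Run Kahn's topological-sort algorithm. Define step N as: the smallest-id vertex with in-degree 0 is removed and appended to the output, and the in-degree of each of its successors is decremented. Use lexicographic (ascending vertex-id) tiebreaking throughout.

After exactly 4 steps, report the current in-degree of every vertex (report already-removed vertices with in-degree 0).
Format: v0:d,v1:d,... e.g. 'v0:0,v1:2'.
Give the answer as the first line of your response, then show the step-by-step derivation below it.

v0:0,v1:0,v2:1,v3:1,v4:0,v5:0,v6:0,v7:0,v8:0

step 1: output 0; order=[0]; indeg=(0,0,1,2,0,0,0,0,0)
step 2: output 1; order=[0,1]; indeg=(0,0,1,2,0,0,0,0,0)
step 3: output 4; order=[0,1,4]; indeg=(0,0,1,2,0,0,0,0,0)
step 4: output 5; order=[0,1,4,5]; indeg=(0,0,1,1,0,0,0,0,0)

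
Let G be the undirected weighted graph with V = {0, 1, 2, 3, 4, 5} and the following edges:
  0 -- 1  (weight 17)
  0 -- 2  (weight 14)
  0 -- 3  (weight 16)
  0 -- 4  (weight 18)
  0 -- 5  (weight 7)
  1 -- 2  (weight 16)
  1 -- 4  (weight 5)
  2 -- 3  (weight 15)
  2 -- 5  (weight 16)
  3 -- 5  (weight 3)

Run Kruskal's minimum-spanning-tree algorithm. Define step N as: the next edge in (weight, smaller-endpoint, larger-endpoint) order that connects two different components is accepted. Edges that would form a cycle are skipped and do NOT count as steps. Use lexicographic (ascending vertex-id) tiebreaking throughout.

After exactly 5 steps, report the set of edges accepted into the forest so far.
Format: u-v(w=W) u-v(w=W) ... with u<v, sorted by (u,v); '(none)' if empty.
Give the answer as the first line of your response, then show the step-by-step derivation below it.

0-2(w=14) 0-5(w=7) 1-2(w=16) 1-4(w=5) 3-5(w=3)

step 1: add edge 3-5 (w=3); MST = {3-5(w=3)}
step 2: add edge 1-4 (w=5); MST = {1-4(w=5) 3-5(w=3)}
step 3: add edge 0-5 (w=7); MST = {0-5(w=7) 1-4(w=5) 3-5(w=3)}
step 4: add edge 0-2 (w=14); MST = {0-2(w=14) 0-5(w=7) 1-4(w=5) 3-5(w=3)}
step 5: add edge 1-2 (w=16); MST = {0-2(w=14) 0-5(w=7) 1-2(w=16) 1-4(w=5) 3-5(w=3)}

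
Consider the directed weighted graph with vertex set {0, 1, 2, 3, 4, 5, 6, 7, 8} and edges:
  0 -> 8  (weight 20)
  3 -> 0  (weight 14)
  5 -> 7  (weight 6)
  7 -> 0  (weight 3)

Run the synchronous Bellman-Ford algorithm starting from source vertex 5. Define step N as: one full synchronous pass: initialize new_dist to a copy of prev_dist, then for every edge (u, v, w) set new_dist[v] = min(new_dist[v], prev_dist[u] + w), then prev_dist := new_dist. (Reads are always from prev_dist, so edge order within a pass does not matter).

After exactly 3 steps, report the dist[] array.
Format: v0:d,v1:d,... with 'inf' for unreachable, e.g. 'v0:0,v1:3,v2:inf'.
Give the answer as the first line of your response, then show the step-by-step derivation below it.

v0:9,v1:inf,v2:inf,v3:inf,v4:inf,v5:0,v6:inf,v7:6,v8:29

step 1: dist = v0:inf,v1:inf,v2:inf,v3:inf,v4:inf,v5:0,v6:inf,v7:6,v8:inf
step 2: dist = v0:9,v1:inf,v2:inf,v3:inf,v4:inf,v5:0,v6:inf,v7:6,v8:inf
step 3: dist = v0:9,v1:inf,v2:inf,v3:inf,v4:inf,v5:0,v6:inf,v7:6,v8:29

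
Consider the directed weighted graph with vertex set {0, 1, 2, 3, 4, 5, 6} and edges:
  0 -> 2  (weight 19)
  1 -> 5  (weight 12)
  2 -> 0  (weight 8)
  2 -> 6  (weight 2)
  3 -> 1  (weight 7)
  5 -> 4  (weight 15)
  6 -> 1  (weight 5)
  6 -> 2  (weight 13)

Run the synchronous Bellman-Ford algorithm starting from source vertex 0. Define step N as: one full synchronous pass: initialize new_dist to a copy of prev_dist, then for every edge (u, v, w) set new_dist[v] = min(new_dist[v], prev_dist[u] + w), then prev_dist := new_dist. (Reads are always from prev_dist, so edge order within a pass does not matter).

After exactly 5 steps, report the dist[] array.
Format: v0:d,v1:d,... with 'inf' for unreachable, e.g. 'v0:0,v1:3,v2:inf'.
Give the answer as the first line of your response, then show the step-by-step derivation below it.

v0:0,v1:26,v2:19,v3:inf,v4:53,v5:38,v6:21

step 1: dist = v0:0,v1:inf,v2:19,v3:inf,v4:inf,v5:inf,v6:inf
step 2: dist = v0:0,v1:inf,v2:19,v3:inf,v4:inf,v5:inf,v6:21
step 3: dist = v0:0,v1:26,v2:19,v3:inf,v4:inf,v5:inf,v6:21
step 4: dist = v0:0,v1:26,v2:19,v3:inf,v4:inf,v5:38,v6:21
step 5: dist = v0:0,v1:26,v2:19,v3:inf,v4:53,v5:38,v6:21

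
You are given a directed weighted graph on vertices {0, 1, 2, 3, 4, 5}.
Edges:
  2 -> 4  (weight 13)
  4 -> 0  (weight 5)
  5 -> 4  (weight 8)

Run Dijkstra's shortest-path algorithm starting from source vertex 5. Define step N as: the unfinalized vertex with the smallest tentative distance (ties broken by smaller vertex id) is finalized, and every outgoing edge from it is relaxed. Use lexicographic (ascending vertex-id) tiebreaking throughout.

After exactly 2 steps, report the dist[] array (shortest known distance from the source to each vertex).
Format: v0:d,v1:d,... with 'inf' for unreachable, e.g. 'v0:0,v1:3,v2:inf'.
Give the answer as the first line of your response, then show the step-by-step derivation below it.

v0:13,v1:inf,v2:inf,v3:inf,v4:8,v5:0

step 1: dist = v0:inf,v1:inf,v2:inf,v3:inf,v4:8,v5:0
step 2: dist = v0:13,v1:inf,v2:inf,v3:inf,v4:8,v5:0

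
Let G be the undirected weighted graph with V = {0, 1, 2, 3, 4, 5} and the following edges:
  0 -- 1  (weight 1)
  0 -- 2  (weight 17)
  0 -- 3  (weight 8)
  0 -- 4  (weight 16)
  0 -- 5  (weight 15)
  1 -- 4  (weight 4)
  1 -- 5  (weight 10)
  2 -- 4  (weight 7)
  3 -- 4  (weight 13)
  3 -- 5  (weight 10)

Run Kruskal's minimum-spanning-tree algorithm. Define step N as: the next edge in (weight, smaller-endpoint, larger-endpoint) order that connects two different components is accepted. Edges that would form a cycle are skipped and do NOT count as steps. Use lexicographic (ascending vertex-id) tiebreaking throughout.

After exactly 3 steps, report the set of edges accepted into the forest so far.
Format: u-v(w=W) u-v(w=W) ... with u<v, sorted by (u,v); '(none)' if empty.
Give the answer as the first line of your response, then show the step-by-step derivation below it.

0-1(w=1) 1-4(w=4) 2-4(w=7)

step 1: add edge 0-1 (w=1); MST = {0-1(w=1)}
step 2: add edge 1-4 (w=4); MST = {0-1(w=1) 1-4(w=4)}
step 3: add edge 2-4 (w=7); MST = {0-1(w=1) 1-4(w=4) 2-4(w=7)}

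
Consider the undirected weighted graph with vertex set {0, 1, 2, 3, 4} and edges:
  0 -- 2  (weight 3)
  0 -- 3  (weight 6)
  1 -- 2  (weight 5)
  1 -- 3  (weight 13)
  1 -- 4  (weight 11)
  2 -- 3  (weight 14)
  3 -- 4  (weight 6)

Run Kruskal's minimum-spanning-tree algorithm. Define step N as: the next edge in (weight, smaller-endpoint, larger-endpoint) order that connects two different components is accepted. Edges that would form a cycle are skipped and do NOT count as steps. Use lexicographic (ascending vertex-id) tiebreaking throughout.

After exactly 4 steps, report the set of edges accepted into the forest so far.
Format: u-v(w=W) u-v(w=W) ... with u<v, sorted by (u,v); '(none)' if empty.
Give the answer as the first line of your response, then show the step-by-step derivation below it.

0-2(w=3) 0-3(w=6) 1-2(w=5) 3-4(w=6)

step 1: add edge 0-2 (w=3); MST = {0-2(w=3)}
step 2: add edge 1-2 (w=5); MST = {0-2(w=3) 1-2(w=5)}
step 3: add edge 0-3 (w=6); MST = {0-2(w=3) 0-3(w=6) 1-2(w=5)}
step 4: add edge 3-4 (w=6); MST = {0-2(w=3) 0-3(w=6) 1-2(w=5) 3-4(w=6)}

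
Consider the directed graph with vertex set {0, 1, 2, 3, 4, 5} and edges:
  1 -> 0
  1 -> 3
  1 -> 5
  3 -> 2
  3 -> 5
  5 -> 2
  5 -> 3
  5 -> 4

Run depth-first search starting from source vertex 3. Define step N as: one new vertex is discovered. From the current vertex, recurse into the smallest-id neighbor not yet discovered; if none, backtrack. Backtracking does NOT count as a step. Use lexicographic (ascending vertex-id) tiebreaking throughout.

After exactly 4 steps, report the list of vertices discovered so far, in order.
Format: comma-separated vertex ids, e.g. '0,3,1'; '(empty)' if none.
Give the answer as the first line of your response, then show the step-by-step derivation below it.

3,2,5,4

step 1: discover 3; path=3; order=3
step 2: discover 2; path=3>2; order=3,2
step 3: discover 5; path=3>5; order=3,2,5
step 4: discover 4; path=3>5>4; order=3,2,5,4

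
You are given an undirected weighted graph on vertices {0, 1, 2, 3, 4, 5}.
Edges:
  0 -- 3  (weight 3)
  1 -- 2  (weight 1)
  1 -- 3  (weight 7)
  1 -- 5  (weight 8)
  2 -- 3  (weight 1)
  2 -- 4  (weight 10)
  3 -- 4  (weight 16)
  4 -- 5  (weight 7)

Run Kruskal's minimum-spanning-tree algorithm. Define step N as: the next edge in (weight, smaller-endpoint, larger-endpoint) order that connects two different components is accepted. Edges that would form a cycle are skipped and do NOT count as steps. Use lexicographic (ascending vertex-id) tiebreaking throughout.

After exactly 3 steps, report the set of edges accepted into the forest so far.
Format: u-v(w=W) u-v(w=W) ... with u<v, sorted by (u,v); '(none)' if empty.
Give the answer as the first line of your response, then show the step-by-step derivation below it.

0-3(w=3) 1-2(w=1) 2-3(w=1)

step 1: add edge 1-2 (w=1); MST = {1-2(w=1)}
step 2: add edge 2-3 (w=1); MST = {1-2(w=1) 2-3(w=1)}
step 3: add edge 0-3 (w=3); MST = {0-3(w=3) 1-2(w=1) 2-3(w=1)}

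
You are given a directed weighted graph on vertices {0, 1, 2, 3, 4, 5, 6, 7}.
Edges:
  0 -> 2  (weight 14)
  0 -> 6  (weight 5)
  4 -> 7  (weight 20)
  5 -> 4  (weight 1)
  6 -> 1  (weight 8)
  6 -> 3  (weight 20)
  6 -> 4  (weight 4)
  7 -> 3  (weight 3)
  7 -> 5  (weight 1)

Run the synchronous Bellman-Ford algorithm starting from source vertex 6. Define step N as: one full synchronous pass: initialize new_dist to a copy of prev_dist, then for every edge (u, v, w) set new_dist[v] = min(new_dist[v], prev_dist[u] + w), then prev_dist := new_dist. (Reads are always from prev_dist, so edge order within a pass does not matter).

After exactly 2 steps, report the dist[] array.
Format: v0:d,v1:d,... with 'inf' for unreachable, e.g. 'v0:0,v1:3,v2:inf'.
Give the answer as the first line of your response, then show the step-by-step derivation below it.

v0:inf,v1:8,v2:inf,v3:20,v4:4,v5:inf,v6:0,v7:24

step 1: dist = v0:inf,v1:8,v2:inf,v3:20,v4:4,v5:inf,v6:0,v7:inf
step 2: dist = v0:inf,v1:8,v2:inf,v3:20,v4:4,v5:inf,v6:0,v7:24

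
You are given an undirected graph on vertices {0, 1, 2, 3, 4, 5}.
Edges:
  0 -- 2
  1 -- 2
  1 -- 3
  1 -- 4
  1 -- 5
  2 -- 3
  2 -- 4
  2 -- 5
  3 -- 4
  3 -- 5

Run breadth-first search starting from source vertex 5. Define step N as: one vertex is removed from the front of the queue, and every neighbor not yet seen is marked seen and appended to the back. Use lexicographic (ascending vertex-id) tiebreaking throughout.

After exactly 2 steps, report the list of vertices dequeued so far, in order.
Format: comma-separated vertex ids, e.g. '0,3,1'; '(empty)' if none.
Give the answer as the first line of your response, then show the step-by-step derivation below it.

5,1

step 1: dequeue 5; queue=[1,2,3]; order=5
step 2: dequeue 1; queue=[2,3,4]; order=5,1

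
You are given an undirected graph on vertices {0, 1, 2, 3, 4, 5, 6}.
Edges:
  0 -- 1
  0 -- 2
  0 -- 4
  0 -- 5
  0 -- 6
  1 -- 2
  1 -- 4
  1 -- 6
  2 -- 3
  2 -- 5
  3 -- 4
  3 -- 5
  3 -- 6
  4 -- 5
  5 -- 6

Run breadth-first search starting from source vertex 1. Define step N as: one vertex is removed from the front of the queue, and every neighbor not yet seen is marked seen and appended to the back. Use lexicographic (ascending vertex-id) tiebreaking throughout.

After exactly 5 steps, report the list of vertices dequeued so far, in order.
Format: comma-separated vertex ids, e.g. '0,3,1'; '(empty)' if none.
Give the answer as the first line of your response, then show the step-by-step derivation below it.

1,0,2,4,6

step 1: dequeue 1; queue=[0,2,4,6]; order=1
step 2: dequeue 0; queue=[2,4,6,5]; order=1,0
step 3: dequeue 2; queue=[4,6,5,3]; order=1,0,2
step 4: dequeue 4; queue=[6,5,3]; order=1,0,2,4
step 5: dequeue 6; queue=[5,3]; order=1,0,2,4,6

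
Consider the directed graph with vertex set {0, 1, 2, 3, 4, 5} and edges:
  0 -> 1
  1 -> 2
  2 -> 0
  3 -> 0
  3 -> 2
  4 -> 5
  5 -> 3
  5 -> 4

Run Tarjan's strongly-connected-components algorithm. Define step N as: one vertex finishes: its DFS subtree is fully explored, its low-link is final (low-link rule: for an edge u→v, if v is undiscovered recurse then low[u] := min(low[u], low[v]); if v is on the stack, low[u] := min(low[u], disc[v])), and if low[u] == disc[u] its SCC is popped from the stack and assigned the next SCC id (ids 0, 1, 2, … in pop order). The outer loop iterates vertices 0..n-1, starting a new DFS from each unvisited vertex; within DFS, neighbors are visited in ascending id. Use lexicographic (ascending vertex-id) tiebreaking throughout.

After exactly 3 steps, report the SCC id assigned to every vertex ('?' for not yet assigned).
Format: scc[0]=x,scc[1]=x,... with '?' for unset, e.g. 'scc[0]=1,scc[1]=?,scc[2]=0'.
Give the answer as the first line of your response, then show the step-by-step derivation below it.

scc[0]=0,scc[1]=0,scc[2]=0,scc[3]=?,scc[4]=?,scc[5]=?

step 1: low=(low[0]=0,low[1]=1,low[2]=0,low[3]=?,low[4]=?,low[5]=?); scc=(scc[0]=?,scc[1]=?,scc[2]=?,scc[3]=?,scc[4]=?,scc[5]=?)
step 2: low=(low[0]=0,low[1]=0,low[2]=0,low[3]=?,low[4]=?,low[5]=?); scc=(scc[0]=?,scc[1]=?,scc[2]=?,scc[3]=?,scc[4]=?,scc[5]=?)
step 3: low=(low[0]=0,low[1]=0,low[2]=0,low[3]=?,low[4]=?,low[5]=?); scc=(scc[0]=0,scc[1]=0,scc[2]=0,scc[3]=?,scc[4]=?,scc[5]=?)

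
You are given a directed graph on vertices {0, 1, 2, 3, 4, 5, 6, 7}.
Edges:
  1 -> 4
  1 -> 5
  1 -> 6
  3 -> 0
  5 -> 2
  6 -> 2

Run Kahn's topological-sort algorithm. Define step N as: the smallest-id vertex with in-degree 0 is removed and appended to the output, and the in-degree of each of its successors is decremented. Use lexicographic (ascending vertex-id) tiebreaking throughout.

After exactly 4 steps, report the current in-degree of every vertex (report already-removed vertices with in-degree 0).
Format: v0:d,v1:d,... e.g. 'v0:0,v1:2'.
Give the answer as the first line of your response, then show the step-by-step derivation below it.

v0:0,v1:0,v2:2,v3:0,v4:0,v5:0,v6:0,v7:0

step 1: output 1; order=[1]; indeg=(1,0,2,0,0,0,0,0)
step 2: output 3; order=[1,3]; indeg=(0,0,2,0,0,0,0,0)
step 3: output 0; order=[1,3,0]; indeg=(0,0,2,0,0,0,0,0)
step 4: output 4; order=[1,3,0,4]; indeg=(0,0,2,0,0,0,0,0)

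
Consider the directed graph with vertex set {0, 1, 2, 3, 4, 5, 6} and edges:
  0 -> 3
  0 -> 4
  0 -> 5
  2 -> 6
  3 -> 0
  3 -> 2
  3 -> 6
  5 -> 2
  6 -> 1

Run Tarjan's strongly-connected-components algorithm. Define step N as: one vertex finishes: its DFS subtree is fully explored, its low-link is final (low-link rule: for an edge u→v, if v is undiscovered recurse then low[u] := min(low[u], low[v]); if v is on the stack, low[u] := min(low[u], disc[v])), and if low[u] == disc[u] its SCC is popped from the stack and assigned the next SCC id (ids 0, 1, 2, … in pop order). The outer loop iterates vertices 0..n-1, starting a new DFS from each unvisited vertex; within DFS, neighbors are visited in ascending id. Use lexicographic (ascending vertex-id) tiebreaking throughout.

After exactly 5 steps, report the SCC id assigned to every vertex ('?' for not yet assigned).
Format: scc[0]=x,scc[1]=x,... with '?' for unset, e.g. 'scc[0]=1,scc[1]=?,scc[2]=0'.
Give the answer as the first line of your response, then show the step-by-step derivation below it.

scc[0]=?,scc[1]=0,scc[2]=2,scc[3]=?,scc[4]=3,scc[5]=?,scc[6]=1

step 1: low=(low[0]=0,low[1]=4,low[2]=2,low[3]=0,low[4]=?,low[5]=?,low[6]=3); scc=(scc[0]=?,scc[1]=0,scc[2]=?,scc[3]=?,scc[4]=?,scc[5]=?,scc[6]=?)
step 2: low=(low[0]=0,low[1]=4,low[2]=2,low[3]=0,low[4]=?,low[5]=?,low[6]=3); scc=(scc[0]=?,scc[1]=0,scc[2]=?,scc[3]=?,scc[4]=?,scc[5]=?,scc[6]=1)
step 3: low=(low[0]=0,low[1]=4,low[2]=2,low[3]=0,low[4]=?,low[5]=?,low[6]=3); scc=(scc[0]=?,scc[1]=0,scc[2]=2,scc[3]=?,scc[4]=?,scc[5]=?,scc[6]=1)
step 4: low=(low[0]=0,low[1]=4,low[2]=2,low[3]=0,low[4]=?,low[5]=?,low[6]=3); scc=(scc[0]=?,scc[1]=0,scc[2]=2,scc[3]=?,scc[4]=?,scc[5]=?,scc[6]=1)
step 5: low=(low[0]=0,low[1]=4,low[2]=2,low[3]=0,low[4]=5,low[5]=?,low[6]=3); scc=(scc[0]=?,scc[1]=0,scc[2]=2,scc[3]=?,scc[4]=3,scc[5]=?,scc[6]=1)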